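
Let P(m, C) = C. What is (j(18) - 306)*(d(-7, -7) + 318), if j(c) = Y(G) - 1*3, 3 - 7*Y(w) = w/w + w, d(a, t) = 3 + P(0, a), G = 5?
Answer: -680124/7 ≈ -97161.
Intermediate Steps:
d(a, t) = 3 + a
Y(w) = 2/7 - w/7 (Y(w) = 3/7 - (w/w + w)/7 = 3/7 - (1 + w)/7 = 3/7 + (-1/7 - w/7) = 2/7 - w/7)
j(c) = -24/7 (j(c) = (2/7 - 1/7*5) - 1*3 = (2/7 - 5/7) - 3 = -3/7 - 3 = -24/7)
(j(18) - 306)*(d(-7, -7) + 318) = (-24/7 - 306)*((3 - 7) + 318) = -2166*(-4 + 318)/7 = -2166/7*314 = -680124/7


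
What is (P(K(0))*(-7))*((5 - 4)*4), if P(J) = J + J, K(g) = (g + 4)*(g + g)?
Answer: 0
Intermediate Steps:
K(g) = 2*g*(4 + g) (K(g) = (4 + g)*(2*g) = 2*g*(4 + g))
P(J) = 2*J
(P(K(0))*(-7))*((5 - 4)*4) = ((2*(2*0*(4 + 0)))*(-7))*((5 - 4)*4) = ((2*(2*0*4))*(-7))*(1*4) = ((2*0)*(-7))*4 = (0*(-7))*4 = 0*4 = 0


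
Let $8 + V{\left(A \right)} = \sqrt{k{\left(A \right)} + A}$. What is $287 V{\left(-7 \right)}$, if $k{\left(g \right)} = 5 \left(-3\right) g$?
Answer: $-2296 + 2009 \sqrt{2} \approx 545.16$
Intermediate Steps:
$k{\left(g \right)} = - 15 g$
$V{\left(A \right)} = -8 + \sqrt{14} \sqrt{- A}$ ($V{\left(A \right)} = -8 + \sqrt{- 15 A + A} = -8 + \sqrt{- 14 A} = -8 + \sqrt{14} \sqrt{- A}$)
$287 V{\left(-7 \right)} = 287 \left(-8 + \sqrt{14} \sqrt{\left(-1\right) \left(-7\right)}\right) = 287 \left(-8 + \sqrt{14} \sqrt{7}\right) = 287 \left(-8 + 7 \sqrt{2}\right) = -2296 + 2009 \sqrt{2}$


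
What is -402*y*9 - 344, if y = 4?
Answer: -14816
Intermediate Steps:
-402*y*9 - 344 = -1608*9 - 344 = -402*36 - 344 = -14472 - 344 = -14816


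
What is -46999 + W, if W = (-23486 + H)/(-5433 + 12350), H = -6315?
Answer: -325121884/6917 ≈ -47003.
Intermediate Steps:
W = -29801/6917 (W = (-23486 - 6315)/(-5433 + 12350) = -29801/6917 ≈ -4.3084)
-46999 + W = -46999 - 29801/6917 = -325121884/6917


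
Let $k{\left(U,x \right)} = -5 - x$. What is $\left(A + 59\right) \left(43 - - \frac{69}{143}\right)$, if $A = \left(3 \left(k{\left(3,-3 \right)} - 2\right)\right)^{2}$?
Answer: $\frac{1262254}{143} \approx 8827.0$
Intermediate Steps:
$A = 144$ ($A = \left(3 \left(\left(-5 - -3\right) - 2\right)\right)^{2} = \left(3 \left(\left(-5 + 3\right) - 2\right)\right)^{2} = \left(3 \left(-2 - 2\right)\right)^{2} = \left(3 \left(-4\right)\right)^{2} = \left(-12\right)^{2} = 144$)
$\left(A + 59\right) \left(43 - - \frac{69}{143}\right) = \left(144 + 59\right) \left(43 - - \frac{69}{143}\right) = 203 \left(43 - \left(-69\right) \frac{1}{143}\right) = 203 \left(43 - - \frac{69}{143}\right) = 203 \left(43 + \frac{69}{143}\right) = 203 \cdot \frac{6218}{143} = \frac{1262254}{143}$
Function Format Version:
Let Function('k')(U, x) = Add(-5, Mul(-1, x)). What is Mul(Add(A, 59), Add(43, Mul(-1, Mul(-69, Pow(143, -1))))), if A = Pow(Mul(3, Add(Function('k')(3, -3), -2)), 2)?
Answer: Rational(1262254, 143) ≈ 8827.0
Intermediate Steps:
A = 144 (A = Pow(Mul(3, Add(Add(-5, Mul(-1, -3)), -2)), 2) = Pow(Mul(3, Add(Add(-5, 3), -2)), 2) = Pow(Mul(3, Add(-2, -2)), 2) = Pow(Mul(3, -4), 2) = Pow(-12, 2) = 144)
Mul(Add(A, 59), Add(43, Mul(-1, Mul(-69, Pow(143, -1))))) = Mul(Add(144, 59), Add(43, Mul(-1, Mul(-69, Pow(143, -1))))) = Mul(203, Add(43, Mul(-1, Mul(-69, Rational(1, 143))))) = Mul(203, Add(43, Mul(-1, Rational(-69, 143)))) = Mul(203, Add(43, Rational(69, 143))) = Mul(203, Rational(6218, 143)) = Rational(1262254, 143)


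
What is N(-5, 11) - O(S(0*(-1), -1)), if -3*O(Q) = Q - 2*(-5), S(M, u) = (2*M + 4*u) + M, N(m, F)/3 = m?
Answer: -13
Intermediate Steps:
N(m, F) = 3*m
S(M, u) = 3*M + 4*u
O(Q) = -10/3 - Q/3 (O(Q) = -(Q - 2*(-5))/3 = -(Q + 10)/3 = -(10 + Q)/3 = -10/3 - Q/3)
N(-5, 11) - O(S(0*(-1), -1)) = 3*(-5) - (-10/3 - (3*(0*(-1)) + 4*(-1))/3) = -15 - (-10/3 - (3*0 - 4)/3) = -15 - (-10/3 - (0 - 4)/3) = -15 - (-10/3 - 1/3*(-4)) = -15 - (-10/3 + 4/3) = -15 - 1*(-2) = -15 + 2 = -13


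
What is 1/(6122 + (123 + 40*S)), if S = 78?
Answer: 1/9365 ≈ 0.00010678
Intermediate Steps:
1/(6122 + (123 + 40*S)) = 1/(6122 + (123 + 40*78)) = 1/(6122 + (123 + 3120)) = 1/(6122 + 3243) = 1/9365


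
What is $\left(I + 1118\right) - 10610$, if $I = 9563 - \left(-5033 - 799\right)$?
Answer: $5903$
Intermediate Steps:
$I = 15395$ ($I = 9563 - -5832 = 9563 + 5832 = 15395$)
$\left(I + 1118\right) - 10610 = \left(15395 + 1118\right) - 10610 = 16513 - 10610 = 5903$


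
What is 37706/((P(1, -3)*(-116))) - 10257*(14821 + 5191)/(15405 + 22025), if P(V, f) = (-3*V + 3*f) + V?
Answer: -65126089901/11940170 ≈ -5454.4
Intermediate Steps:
P(V, f) = -2*V + 3*f
37706/((P(1, -3)*(-116))) - 10257*(14821 + 5191)/(15405 + 22025) = 37706/(((-2*1 + 3*(-3))*(-116))) - 10257*(14821 + 5191)/(15405 + 22025) = 37706/(((-2 - 9)*(-116))) - 10257/(37430/20012) = 37706/((-11*(-116))) - 10257/(37430*(1/20012)) = 37706/1276 - 10257/18715/10006 = 37706*(1/1276) - 10257*10006/18715 = 18853/638 - 102631542/18715 = -65126089901/11940170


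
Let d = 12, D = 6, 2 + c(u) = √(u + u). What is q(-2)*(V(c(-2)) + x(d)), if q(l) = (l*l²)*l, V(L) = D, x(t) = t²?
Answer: 2400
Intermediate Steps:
c(u) = -2 + √2*√u (c(u) = -2 + √(u + u) = -2 + √(2*u) = -2 + √2*√u)
V(L) = 6
q(l) = l⁴ (q(l) = l³*l = l⁴)
q(-2)*(V(c(-2)) + x(d)) = (-2)⁴*(6 + 12²) = 16*(6 + 144) = 16*150 = 2400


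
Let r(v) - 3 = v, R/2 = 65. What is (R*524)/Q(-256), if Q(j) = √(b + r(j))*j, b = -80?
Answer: 8515*I*√37/3552 ≈ 14.582*I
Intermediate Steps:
R = 130 (R = 2*65 = 130)
r(v) = 3 + v
Q(j) = j*√(-77 + j) (Q(j) = √(-80 + (3 + j))*j = √(-77 + j)*j = j*√(-77 + j))
(R*524)/Q(-256) = (130*524)/((-256*√(-77 - 256))) = 68120/((-768*I*√37)) = 68120*(I*√37/28416) = 8515*I*√37/3552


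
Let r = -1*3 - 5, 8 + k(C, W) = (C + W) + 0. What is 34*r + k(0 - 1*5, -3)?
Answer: -288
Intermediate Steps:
k(C, W) = -8 + C + W (k(C, W) = -8 + ((C + W) + 0) = -8 + (C + W) = -8 + C + W)
r = -8 (r = -3 - 5 = -8)
34*r + k(0 - 1*5, -3) = 34*(-8) + (-8 + (0 - 1*5) - 3) = -272 + (-8 + (0 - 5) - 3) = -272 + (-8 - 5 - 3) = -272 - 16 = -288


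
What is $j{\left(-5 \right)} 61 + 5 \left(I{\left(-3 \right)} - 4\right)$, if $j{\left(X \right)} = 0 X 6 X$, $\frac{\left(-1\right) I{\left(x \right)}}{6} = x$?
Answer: $70$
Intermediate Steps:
$I{\left(x \right)} = - 6 x$
$j{\left(X \right)} = 0$ ($j{\left(X \right)} = 0 \cdot 6 X = 0 X = 0$)
$j{\left(-5 \right)} 61 + 5 \left(I{\left(-3 \right)} - 4\right) = 0 \cdot 61 + 5 \left(\left(-6\right) \left(-3\right) - 4\right) = 0 + 5 \left(18 - 4\right) = 0 + 5 \cdot 14 = 0 + 70 = 70$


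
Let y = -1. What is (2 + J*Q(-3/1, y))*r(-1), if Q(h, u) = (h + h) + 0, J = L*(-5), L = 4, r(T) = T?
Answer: -122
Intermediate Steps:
J = -20 (J = 4*(-5) = -20)
Q(h, u) = 2*h (Q(h, u) = 2*h + 0 = 2*h)
(2 + J*Q(-3/1, y))*r(-1) = (2 - 40*(-3/1))*(-1) = (2 - 40*(-3*1))*(-1) = (2 - 40*(-3))*(-1) = (2 - 20*(-6))*(-1) = (2 + 120)*(-1) = 122*(-1) = -122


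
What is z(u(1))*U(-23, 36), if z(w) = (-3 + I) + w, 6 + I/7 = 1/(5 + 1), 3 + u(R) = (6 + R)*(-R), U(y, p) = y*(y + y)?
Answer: -170867/3 ≈ -56956.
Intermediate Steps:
U(y, p) = 2*y**2 (U(y, p) = y*(2*y) = 2*y**2)
u(R) = -3 - R*(6 + R) (u(R) = -3 + (6 + R)*(-R) = -3 - R*(6 + R))
I = -245/6 (I = -42 + 7/(5 + 1) = -42 + 7/6 = -245/6 ≈ -40.833)
z(w) = -263/6 + w (z(w) = (-3 - 245/6) + w = -263/6 + w)
z(u(1))*U(-23, 36) = (-263/6 + (-3 - 1*1**2 - 6*1))*(2*(-23)**2) = (-263/6 + (-3 - 1*1 - 6))*(2*529) = (-263/6 + (-3 - 1 - 6))*1058 = (-263/6 - 10)*1058 = -323/6*1058 = -170867/3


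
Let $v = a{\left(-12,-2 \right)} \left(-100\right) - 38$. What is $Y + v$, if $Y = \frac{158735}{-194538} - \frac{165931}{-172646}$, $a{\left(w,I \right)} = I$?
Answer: $\frac{1361460136211}{8396551887} \approx 162.15$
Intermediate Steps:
$v = 162$ ($v = \left(-2\right) \left(-100\right) - 38 = 200 - 38 = 162$)
$Y = \frac{1218730517}{8396551887}$ ($Y = 158735 \left(- \frac{1}{194538}\right) - - \frac{165931}{172646} = - \frac{158735}{194538} + \frac{165931}{172646} = \frac{1218730517}{8396551887} \approx 0.14515$)
$Y + v = \frac{1218730517}{8396551887} + 162 = \frac{1361460136211}{8396551887}$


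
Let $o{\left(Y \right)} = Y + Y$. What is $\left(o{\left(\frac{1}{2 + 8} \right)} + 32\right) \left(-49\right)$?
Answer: $- \frac{7889}{5} \approx -1577.8$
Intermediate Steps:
$o{\left(Y \right)} = 2 Y$
$\left(o{\left(\frac{1}{2 + 8} \right)} + 32\right) \left(-49\right) = \left(\frac{2}{2 + 8} + 32\right) \left(-49\right) = \left(\frac{2}{10} + 32\right) \left(-49\right) = \left(2 \cdot \frac{1}{10} + 32\right) \left(-49\right) = \left(\frac{1}{5} + 32\right) \left(-49\right) = \frac{161}{5} \left(-49\right) = - \frac{7889}{5}$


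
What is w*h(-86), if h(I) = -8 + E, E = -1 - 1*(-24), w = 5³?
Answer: 1875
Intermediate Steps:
w = 125
E = 23 (E = -1 + 24 = 23)
h(I) = 15 (h(I) = -8 + 23 = 15)
w*h(-86) = 125*15 = 1875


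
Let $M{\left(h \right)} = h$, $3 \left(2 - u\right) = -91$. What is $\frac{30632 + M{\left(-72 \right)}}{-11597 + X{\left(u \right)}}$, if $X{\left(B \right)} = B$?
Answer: $- \frac{45840}{17347} \approx -2.6425$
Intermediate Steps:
$u = \frac{97}{3}$ ($u = 2 - - \frac{91}{3} = 2 + \frac{91}{3} = \frac{97}{3} \approx 32.333$)
$\frac{30632 + M{\left(-72 \right)}}{-11597 + X{\left(u \right)}} = \frac{30632 - 72}{-11597 + \frac{97}{3}} = \frac{30560}{- \frac{34694}{3}} = 30560 \left(- \frac{3}{34694}\right) = - \frac{45840}{17347}$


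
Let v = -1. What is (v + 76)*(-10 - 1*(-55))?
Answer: 3375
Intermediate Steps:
(v + 76)*(-10 - 1*(-55)) = (-1 + 76)*(-10 - 1*(-55)) = 75*(-10 + 55) = 75*45 = 3375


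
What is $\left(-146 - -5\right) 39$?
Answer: $-5499$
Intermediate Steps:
$\left(-146 - -5\right) 39 = \left(-146 + 5\right) 39 = \left(-141\right) 39 = -5499$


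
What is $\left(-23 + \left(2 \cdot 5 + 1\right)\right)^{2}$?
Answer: $144$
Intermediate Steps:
$\left(-23 + \left(2 \cdot 5 + 1\right)\right)^{2} = \left(-23 + \left(10 + 1\right)\right)^{2} = \left(-23 + 11\right)^{2} = \left(-12\right)^{2} = 144$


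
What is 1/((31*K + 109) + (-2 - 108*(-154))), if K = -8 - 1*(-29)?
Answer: 1/17390 ≈ 5.7504e-5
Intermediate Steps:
K = 21 (K = -8 + 29 = 21)
1/((31*K + 109) + (-2 - 108*(-154))) = 1/((31*21 + 109) + (-2 - 108*(-154))) = 1/((651 + 109) + (-2 + 16632)) = 1/(760 + 16630) = 1/17390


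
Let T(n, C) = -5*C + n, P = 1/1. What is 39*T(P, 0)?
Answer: 39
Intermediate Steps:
P = 1
T(n, C) = n - 5*C
39*T(P, 0) = 39*(1 - 5*0) = 39*(1 + 0) = 39*1 = 39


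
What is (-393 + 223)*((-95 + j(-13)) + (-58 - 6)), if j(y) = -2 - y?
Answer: 25160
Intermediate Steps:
(-393 + 223)*((-95 + j(-13)) + (-58 - 6)) = (-393 + 223)*((-95 + (-2 - 1*(-13))) + (-58 - 6)) = -170*((-95 + (-2 + 13)) - 64) = -170*((-95 + 11) - 64) = -170*(-84 - 64) = -170*(-148) = 25160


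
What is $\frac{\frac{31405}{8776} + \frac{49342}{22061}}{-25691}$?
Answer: $- \frac{1125851097}{4973966069176} \approx -0.00022635$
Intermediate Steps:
$\frac{\frac{31405}{8776} + \frac{49342}{22061}}{-25691} = \left(31405 \cdot \frac{1}{8776} + 49342 \cdot \frac{1}{22061}\right) \left(- \frac{1}{25691}\right) = \left(\frac{31405}{8776} + \frac{49342}{22061}\right) \left(- \frac{1}{25691}\right) = \frac{1125851097}{193607336} \left(- \frac{1}{25691}\right) = - \frac{1125851097}{4973966069176}$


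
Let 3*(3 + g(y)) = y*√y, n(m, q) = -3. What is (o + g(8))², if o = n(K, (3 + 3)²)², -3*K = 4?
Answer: 836/9 + 64*√2 ≈ 183.40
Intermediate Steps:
K = -4/3 (K = -⅓*4 = -4/3 ≈ -1.3333)
o = 9 (o = (-3)² = 9)
g(y) = -3 + y^(3/2)/3 (g(y) = -3 + (y*√y)/3 = -3 + y^(3/2)/3)
(o + g(8))² = (9 + (-3 + 8^(3/2)/3))² = (9 + (-3 + (16*√2)/3))² = (9 + (-3 + 16*√2/3))² = (6 + 16*√2/3)²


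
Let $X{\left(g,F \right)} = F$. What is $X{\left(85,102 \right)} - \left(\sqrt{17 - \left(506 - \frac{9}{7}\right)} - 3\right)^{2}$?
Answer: $\frac{4065}{7} + \frac{6 i \sqrt{23898}}{7} \approx 580.71 + 132.51 i$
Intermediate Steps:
$X{\left(85,102 \right)} - \left(\sqrt{17 - \left(506 - \frac{9}{7}\right)} - 3\right)^{2} = 102 - \left(\sqrt{17 - \left(506 - \frac{9}{7}\right)} - 3\right)^{2} = 102 - \left(\sqrt{17 - \left(- \frac{9}{7} + \frac{22}{\frac{1}{23}}\right)} - 3\right)^{2} = 102 - \left(\sqrt{17 + \left(- 22 \frac{1}{\frac{1}{23}} + \frac{9}{7}\right)} - 3\right)^{2} = 102 - \left(\sqrt{17 + \left(\left(-22\right) 23 + \frac{9}{7}\right)} - 3\right)^{2} = 102 - \left(\sqrt{17 + \left(-506 + \frac{9}{7}\right)} - 3\right)^{2} = 102 - \left(\sqrt{17 - \frac{3533}{7}} - 3\right)^{2} = 102 - \left(\sqrt{- \frac{3414}{7}} - 3\right)^{2} = 102 - \left(\frac{i \sqrt{23898}}{7} - 3\right)^{2} = 102 - \left(-3 + \frac{i \sqrt{23898}}{7}\right)^{2}$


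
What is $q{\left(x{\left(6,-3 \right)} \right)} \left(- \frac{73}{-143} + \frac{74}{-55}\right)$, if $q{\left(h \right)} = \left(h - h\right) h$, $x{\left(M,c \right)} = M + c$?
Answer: $0$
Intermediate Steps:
$q{\left(h \right)} = 0$ ($q{\left(h \right)} = 0 h = 0$)
$q{\left(x{\left(6,-3 \right)} \right)} \left(- \frac{73}{-143} + \frac{74}{-55}\right) = 0 \left(- \frac{73}{-143} + \frac{74}{-55}\right) = 0 \left(\left(-73\right) \left(- \frac{1}{143}\right) + 74 \left(- \frac{1}{55}\right)\right) = 0 \left(\frac{73}{143} - \frac{74}{55}\right) = 0 \left(- \frac{597}{715}\right) = 0$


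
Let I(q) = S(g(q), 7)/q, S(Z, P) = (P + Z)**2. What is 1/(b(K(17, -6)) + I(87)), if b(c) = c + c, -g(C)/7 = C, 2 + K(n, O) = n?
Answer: 87/365014 ≈ 0.00023835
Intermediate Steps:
K(n, O) = -2 + n
g(C) = -7*C
I(q) = (7 - 7*q)**2/q
b(c) = 2*c
1/(b(K(17, -6)) + I(87)) = 1/(2*(-2 + 17) + 49*(-1 + 87)**2/87) = 1/(2*15 + 49*(1/87)*86**2) = 1/(30 + 49*(1/87)*7396) = 1/(30 + 362404/87) = 1/(365014/87) = 87/365014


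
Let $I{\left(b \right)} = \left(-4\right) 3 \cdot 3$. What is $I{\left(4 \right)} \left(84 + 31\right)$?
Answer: $-4140$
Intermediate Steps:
$I{\left(b \right)} = -36$ ($I{\left(b \right)} = \left(-12\right) 3 = -36$)
$I{\left(4 \right)} \left(84 + 31\right) = - 36 \left(84 + 31\right) = \left(-36\right) 115 = -4140$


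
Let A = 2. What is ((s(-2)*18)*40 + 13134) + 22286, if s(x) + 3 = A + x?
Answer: 33260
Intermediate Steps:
s(x) = -1 + x (s(x) = -3 + (2 + x) = -1 + x)
((s(-2)*18)*40 + 13134) + 22286 = (((-1 - 2)*18)*40 + 13134) + 22286 = (-3*18*40 + 13134) + 22286 = (-54*40 + 13134) + 22286 = (-2160 + 13134) + 22286 = 10974 + 22286 = 33260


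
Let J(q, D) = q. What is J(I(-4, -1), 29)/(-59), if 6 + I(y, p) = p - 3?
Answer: 10/59 ≈ 0.16949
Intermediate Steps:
I(y, p) = -9 + p (I(y, p) = -6 + (p - 3) = -6 + (-3 + p) = -9 + p)
J(I(-4, -1), 29)/(-59) = (-9 - 1)/(-59) = -10*(-1/59) = 10/59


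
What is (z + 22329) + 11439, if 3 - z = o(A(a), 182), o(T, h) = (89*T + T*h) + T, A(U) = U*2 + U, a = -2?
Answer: 35403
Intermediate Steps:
A(U) = 3*U (A(U) = 2*U + U = 3*U)
o(T, h) = 90*T + T*h
z = 1635 (z = 3 - 3*(-2)*(90 + 182) = 3 - (-6)*272 = 3 - 1*(-1632) = 3 + 1632 = 1635)
(z + 22329) + 11439 = (1635 + 22329) + 11439 = 23964 + 11439 = 35403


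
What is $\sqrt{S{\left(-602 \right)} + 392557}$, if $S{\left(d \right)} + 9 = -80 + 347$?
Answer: $\sqrt{392815} \approx 626.75$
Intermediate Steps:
$S{\left(d \right)} = 258$ ($S{\left(d \right)} = -9 + \left(-80 + 347\right) = -9 + 267 = 258$)
$\sqrt{S{\left(-602 \right)} + 392557} = \sqrt{258 + 392557} = \sqrt{392815}$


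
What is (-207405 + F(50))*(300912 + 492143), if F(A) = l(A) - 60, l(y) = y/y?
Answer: -164530362520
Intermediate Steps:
l(y) = 1
F(A) = -59 (F(A) = 1 - 60 = -59)
(-207405 + F(50))*(300912 + 492143) = (-207405 - 59)*(300912 + 492143) = -207464*793055 = -164530362520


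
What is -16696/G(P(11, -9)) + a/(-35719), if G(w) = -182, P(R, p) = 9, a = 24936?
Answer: 295913036/3250429 ≈ 91.038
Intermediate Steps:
-16696/G(P(11, -9)) + a/(-35719) = -16696/(-182) + 24936/(-35719) = -16696*(-1/182) + 24936*(-1/35719) = 8348/91 - 24936/35719 = 295913036/3250429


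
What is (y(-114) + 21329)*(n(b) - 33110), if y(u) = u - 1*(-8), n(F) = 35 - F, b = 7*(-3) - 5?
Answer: -701398927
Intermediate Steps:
b = -26 (b = -21 - 5 = -26)
y(u) = 8 + u (y(u) = u + 8 = 8 + u)
(y(-114) + 21329)*(n(b) - 33110) = ((8 - 114) + 21329)*((35 - 1*(-26)) - 33110) = (-106 + 21329)*((35 + 26) - 33110) = 21223*(61 - 33110) = 21223*(-33049) = -701398927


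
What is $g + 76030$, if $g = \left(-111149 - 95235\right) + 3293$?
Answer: $-127061$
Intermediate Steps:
$g = -203091$ ($g = -206384 + 3293 = -203091$)
$g + 76030 = -203091 + 76030 = -127061$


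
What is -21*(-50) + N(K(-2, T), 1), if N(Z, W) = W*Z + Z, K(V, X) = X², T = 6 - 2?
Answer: 1082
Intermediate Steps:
T = 4
N(Z, W) = Z + W*Z
-21*(-50) + N(K(-2, T), 1) = -21*(-50) + 4²*(1 + 1) = 1050 + 16*2 = 1050 + 32 = 1082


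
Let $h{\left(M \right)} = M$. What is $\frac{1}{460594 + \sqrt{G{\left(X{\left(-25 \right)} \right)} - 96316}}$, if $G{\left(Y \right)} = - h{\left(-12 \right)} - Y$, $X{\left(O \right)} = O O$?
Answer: $\frac{460594}{212146929765} - \frac{i \sqrt{96929}}{212146929765} \approx 2.1711 \cdot 10^{-6} - 1.4675 \cdot 10^{-9} i$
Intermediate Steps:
$X{\left(O \right)} = O^{2}$
$G{\left(Y \right)} = 12 - Y$ ($G{\left(Y \right)} = \left(-1\right) \left(-12\right) - Y = 12 - Y$)
$\frac{1}{460594 + \sqrt{G{\left(X{\left(-25 \right)} \right)} - 96316}} = \frac{1}{460594 + \sqrt{\left(12 - \left(-25\right)^{2}\right) - 96316}} = \frac{1}{460594 + \sqrt{\left(12 - 625\right) - 96316}} = \frac{1}{460594 + \sqrt{-613 - 96316}} = \frac{1}{460594 + \sqrt{-96929}} = \frac{1}{460594 + i \sqrt{96929}}$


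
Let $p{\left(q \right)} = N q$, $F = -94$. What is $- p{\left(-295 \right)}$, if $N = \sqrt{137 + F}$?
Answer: $295 \sqrt{43} \approx 1934.4$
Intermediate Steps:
$N = \sqrt{43}$ ($N = \sqrt{137 - 94} = \sqrt{43} \approx 6.5574$)
$p{\left(q \right)} = q \sqrt{43}$ ($p{\left(q \right)} = \sqrt{43} q = q \sqrt{43}$)
$- p{\left(-295 \right)} = - \left(-295\right) \sqrt{43} = 295 \sqrt{43}$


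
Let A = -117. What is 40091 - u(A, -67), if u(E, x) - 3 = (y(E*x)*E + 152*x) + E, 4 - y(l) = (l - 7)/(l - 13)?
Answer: 15272713/301 ≈ 50740.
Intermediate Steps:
y(l) = 4 - (-7 + l)/(-13 + l) (y(l) = 4 - (l - 7)/(l - 13) = 4 - (-7 + l)/(-13 + l))
u(E, x) = 3 + E + 152*x + 3*E*(-15 + E*x)/(-13 + E*x) (u(E, x) = 3 + (((3*(-15 + E*x)/(-13 + E*x))*E + 152*x) + E) = 3 + ((3*E*(-15 + E*x)/(-13 + E*x) + 152*x) + E) = 3 + ((152*x + 3*E*(-15 + E*x)/(-13 + E*x)) + E) = 3 + (E + 152*x + 3*E*(-15 + E*x)/(-13 + E*x)) = 3 + E + 152*x + 3*E*(-15 + E*x)/(-13 + E*x))
40091 - u(A, -67) = 40091 - ((-13 - 117*(-67))*(3 - 117 + 152*(-67)) + 3*(-117)*(-15 - 117*(-67)))/(-13 - 117*(-67)) = 40091 - ((-13 + 7839)*(3 - 117 - 10184) + 3*(-117)*(-15 + 7839))/(-13 + 7839) = 40091 - (7826*(-10298) + 3*(-117)*7824)/7826 = 40091 - (-80592148 - 2746224)/7826 = 40091 - (-83338372)/7826 = 40091 - 1*(-3205322/301) = 40091 + 3205322/301 = 15272713/301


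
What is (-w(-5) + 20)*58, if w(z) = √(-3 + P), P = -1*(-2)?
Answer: 1160 - 58*I ≈ 1160.0 - 58.0*I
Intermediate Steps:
P = 2
w(z) = I (w(z) = √(-3 + 2) = √(-1) = I)
(-w(-5) + 20)*58 = (-I + 20)*58 = (20 - I)*58 = 1160 - 58*I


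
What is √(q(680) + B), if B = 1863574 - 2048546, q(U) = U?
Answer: 2*I*√46073 ≈ 429.29*I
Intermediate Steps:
B = -184972
√(q(680) + B) = √(680 - 184972) = √(-184292) = 2*I*√46073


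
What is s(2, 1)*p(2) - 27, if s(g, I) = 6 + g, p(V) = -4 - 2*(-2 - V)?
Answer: 5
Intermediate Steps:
p(V) = 2*V (p(V) = -4 + (4 + 2*V) = 2*V)
s(2, 1)*p(2) - 27 = (6 + 2)*(2*2) - 27 = 8*4 - 27 = 32 - 27 = 5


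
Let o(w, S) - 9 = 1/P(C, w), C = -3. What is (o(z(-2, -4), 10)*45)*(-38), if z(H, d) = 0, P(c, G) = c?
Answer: -14820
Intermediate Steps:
o(w, S) = 26/3 (o(w, S) = 9 + 1/(-3) = 9 - 1/3 = 26/3)
(o(z(-2, -4), 10)*45)*(-38) = ((26/3)*45)*(-38) = 390*(-38) = -14820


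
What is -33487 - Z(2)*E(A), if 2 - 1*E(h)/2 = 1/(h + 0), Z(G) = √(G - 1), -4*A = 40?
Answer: -167456/5 ≈ -33491.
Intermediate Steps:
A = -10 (A = -¼*40 = -10)
Z(G) = √(-1 + G)
E(h) = 4 - 2/h (E(h) = 4 - 2/(h + 0) = 4 - 2/h)
-33487 - Z(2)*E(A) = -33487 - √(-1 + 2)*(4 - 2/(-10)) = -33487 - √1*(4 - 2*(-⅒)) = -33487 - (4 + ⅕) = -33487 - 21/5 = -167456/5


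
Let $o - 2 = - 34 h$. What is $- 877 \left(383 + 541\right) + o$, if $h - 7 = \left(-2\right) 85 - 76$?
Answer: $-802220$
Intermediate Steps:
$h = -239$ ($h = 7 - 246 = -239$)
$o = 8128$ ($o = 2 - -8126 = 2 + 8126 = 8128$)
$- 877 \left(383 + 541\right) + o = - 877 \left(383 + 541\right) + 8128 = \left(-877\right) 924 + 8128 = -810348 + 8128 = -802220$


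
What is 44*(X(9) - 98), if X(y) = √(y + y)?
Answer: -4312 + 132*√2 ≈ -4125.3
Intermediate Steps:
X(y) = √2*√y (X(y) = √(2*y) = √2*√y)
44*(X(9) - 98) = 44*(√2*√9 - 98) = 44*(√2*3 - 98) = 44*(3*√2 - 98) = 44*(-98 + 3*√2) = -4312 + 132*√2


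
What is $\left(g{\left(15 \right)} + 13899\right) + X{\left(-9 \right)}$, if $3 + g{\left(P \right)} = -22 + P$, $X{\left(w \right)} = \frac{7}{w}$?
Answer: $\frac{124994}{9} \approx 13888.0$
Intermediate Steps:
$g{\left(P \right)} = -25 + P$ ($g{\left(P \right)} = -3 + \left(-22 + P\right) = -25 + P$)
$\left(g{\left(15 \right)} + 13899\right) + X{\left(-9 \right)} = \left(\left(-25 + 15\right) + 13899\right) + \frac{7}{-9} = \left(-10 + 13899\right) + 7 \left(- \frac{1}{9}\right) = 13889 - \frac{7}{9} = \frac{124994}{9}$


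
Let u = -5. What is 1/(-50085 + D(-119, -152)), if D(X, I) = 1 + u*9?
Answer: -1/50129 ≈ -1.9949e-5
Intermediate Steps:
D(X, I) = -44 (D(X, I) = 1 - 5*9 = 1 - 45 = -44)
1/(-50085 + D(-119, -152)) = 1/(-50085 - 44) = 1/(-50129) = -1/50129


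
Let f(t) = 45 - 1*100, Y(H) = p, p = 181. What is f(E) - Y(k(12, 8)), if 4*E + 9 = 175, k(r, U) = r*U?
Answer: -236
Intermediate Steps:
k(r, U) = U*r
Y(H) = 181
E = 83/2 (E = -9/4 + (¼)*175 = -9/4 + 175/4 = 83/2 ≈ 41.500)
f(t) = -55 (f(t) = 45 - 100 = -55)
f(E) - Y(k(12, 8)) = -55 - 1*181 = -55 - 181 = -236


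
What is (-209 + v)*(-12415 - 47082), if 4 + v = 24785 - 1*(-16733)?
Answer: -2457523585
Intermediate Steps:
v = 41514 (v = -4 + (24785 - 1*(-16733)) = -4 + (24785 + 16733) = -4 + 41518 = 41514)
(-209 + v)*(-12415 - 47082) = (-209 + 41514)*(-12415 - 47082) = 41305*(-59497) = -2457523585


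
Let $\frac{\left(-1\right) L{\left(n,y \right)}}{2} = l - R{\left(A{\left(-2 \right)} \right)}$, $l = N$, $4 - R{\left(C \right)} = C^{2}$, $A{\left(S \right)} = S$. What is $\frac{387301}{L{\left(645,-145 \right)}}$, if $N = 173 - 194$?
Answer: $\frac{387301}{42} \approx 9221.5$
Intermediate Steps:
$R{\left(C \right)} = 4 - C^{2}$
$N = -21$
$l = -21$
$L{\left(n,y \right)} = 42$ ($L{\left(n,y \right)} = - 2 \left(-21 - \left(4 - \left(-2\right)^{2}\right)\right) = - 2 \left(-21 - \left(4 - 4\right)\right) = - 2 \left(-21 - 0\right) = - 2 \left(-21 + 0\right) = \left(-2\right) \left(-21\right) = 42$)
$\frac{387301}{L{\left(645,-145 \right)}} = \frac{387301}{42}$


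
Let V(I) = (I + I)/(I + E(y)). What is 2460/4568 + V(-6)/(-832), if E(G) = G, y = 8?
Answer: 129633/237536 ≈ 0.54574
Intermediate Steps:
V(I) = 2*I/(8 + I) (V(I) = (I + I)/(I + 8) = (2*I)/(8 + I) = 2*I/(8 + I))
2460/4568 + V(-6)/(-832) = 2460/4568 + (2*(-6)/(8 - 6))/(-832) = 2460*(1/4568) + (2*(-6)/2)*(-1/832) = 615/1142 + (2*(-6)*(½))*(-1/832) = 615/1142 - 6*(-1/832) = 615/1142 + 3/416 = 129633/237536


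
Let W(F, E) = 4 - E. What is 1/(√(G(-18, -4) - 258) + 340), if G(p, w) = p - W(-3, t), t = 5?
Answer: 68/23175 - I*√11/23175 ≈ 0.0029342 - 0.00014311*I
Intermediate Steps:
G(p, w) = 1 + p (G(p, w) = p - (4 - 1*5) = p - (4 - 5) = p - 1*(-1) = p + 1 = 1 + p)
1/(√(G(-18, -4) - 258) + 340) = 1/(√((1 - 18) - 258) + 340) = 1/(√(-17 - 258) + 340) = 1/(√(-275) + 340) = 1/(5*I*√11 + 340) = 1/(340 + 5*I*√11)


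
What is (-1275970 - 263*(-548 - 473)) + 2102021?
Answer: 1094574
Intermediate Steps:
(-1275970 - 263*(-548 - 473)) + 2102021 = (-1275970 - 263*(-1021)) + 2102021 = (-1275970 + 268523) + 2102021 = -1007447 + 2102021 = 1094574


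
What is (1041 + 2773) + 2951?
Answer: 6765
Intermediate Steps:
(1041 + 2773) + 2951 = 3814 + 2951 = 6765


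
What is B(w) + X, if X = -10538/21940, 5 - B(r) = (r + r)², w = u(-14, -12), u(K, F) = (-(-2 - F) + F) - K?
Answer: -2758739/10970 ≈ -251.48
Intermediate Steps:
u(K, F) = 2 - K + 2*F (u(K, F) = ((2 + F) + F) - K = (2 + 2*F) - K = 2 - K + 2*F)
w = -8 (w = 2 - 1*(-14) + 2*(-12) = 2 + 14 - 24 = -8)
B(r) = 5 - 4*r² (B(r) = 5 - (r + r)² = 5 - (2*r)² = 5 - 4*r²)
X = -5269/10970 (X = -10538*1/21940 = -5269/10970 ≈ -0.48031)
B(w) + X = (5 - 4*(-8)²) - 5269/10970 = (5 - 4*64) - 5269/10970 = (5 - 256) - 5269/10970 = -251 - 5269/10970 = -2758739/10970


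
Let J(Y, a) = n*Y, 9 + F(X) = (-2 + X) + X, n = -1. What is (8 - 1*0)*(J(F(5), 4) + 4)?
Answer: 40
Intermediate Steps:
F(X) = -11 + 2*X (F(X) = -9 + ((-2 + X) + X) = -9 + (-2 + 2*X) = -11 + 2*X)
J(Y, a) = -Y
(8 - 1*0)*(J(F(5), 4) + 4) = (8 - 1*0)*(-(-11 + 2*5) + 4) = (8 + 0)*(-(-11 + 10) + 4) = 8*(-1*(-1) + 4) = 8*(1 + 4) = 8*5 = 40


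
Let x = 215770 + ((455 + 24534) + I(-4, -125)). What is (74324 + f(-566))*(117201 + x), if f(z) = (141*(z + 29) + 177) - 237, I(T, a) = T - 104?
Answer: -519958956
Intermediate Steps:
I(T, a) = -104 + T
x = 240651 (x = 215770 + ((455 + 24534) + (-104 - 4)) = 215770 + (24989 - 108) = 215770 + 24881 = 240651)
f(z) = 4029 + 141*z (f(z) = (141*(29 + z) + 177) - 237 = ((4089 + 141*z) + 177) - 237 = (4266 + 141*z) - 237 = 4029 + 141*z)
(74324 + f(-566))*(117201 + x) = (74324 + (4029 + 141*(-566)))*(117201 + 240651) = (74324 + (4029 - 79806))*357852 = (74324 - 75777)*357852 = -1453*357852 = -519958956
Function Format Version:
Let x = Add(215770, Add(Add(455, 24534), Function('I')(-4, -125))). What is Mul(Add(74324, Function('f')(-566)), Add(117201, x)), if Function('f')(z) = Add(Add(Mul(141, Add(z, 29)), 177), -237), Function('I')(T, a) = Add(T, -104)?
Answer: -519958956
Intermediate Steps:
Function('I')(T, a) = Add(-104, T)
x = 240651 (x = Add(215770, Add(Add(455, 24534), Add(-104, -4))) = Add(215770, Add(24989, -108)) = Add(215770, 24881) = 240651)
Function('f')(z) = Add(4029, Mul(141, z)) (Function('f')(z) = Add(Add(Mul(141, Add(29, z)), 177), -237) = Add(Add(Add(4089, Mul(141, z)), 177), -237) = Add(Add(4266, Mul(141, z)), -237) = Add(4029, Mul(141, z)))
Mul(Add(74324, Function('f')(-566)), Add(117201, x)) = Mul(Add(74324, Add(4029, Mul(141, -566))), Add(117201, 240651)) = Mul(Add(74324, Add(4029, -79806)), 357852) = Mul(Add(74324, -75777), 357852) = Mul(-1453, 357852) = -519958956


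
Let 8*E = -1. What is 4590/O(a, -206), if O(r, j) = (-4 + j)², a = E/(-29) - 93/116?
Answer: 51/490 ≈ 0.10408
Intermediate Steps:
E = -⅛ (E = (⅛)*(-1) = -⅛ ≈ -0.12500)
a = -185/232 (a = -⅛/(-29) - 93/116 = -⅛*(-1/29) - 93*1/116 = 1/232 - 93/116 = -185/232 ≈ -0.79741)
4590/O(a, -206) = 4590/((-4 - 206)²) = 4590/((-210)²) = 4590/44100 = 4590*(1/44100) = 51/490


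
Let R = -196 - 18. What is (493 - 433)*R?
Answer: -12840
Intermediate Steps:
R = -214
(493 - 433)*R = (493 - 433)*(-214) = 60*(-214) = -12840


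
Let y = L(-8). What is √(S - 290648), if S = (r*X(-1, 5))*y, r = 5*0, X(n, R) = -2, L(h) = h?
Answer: 2*I*√72662 ≈ 539.12*I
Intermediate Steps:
y = -8
r = 0
S = 0 (S = (0*(-2))*(-8) = 0*(-8) = 0)
√(S - 290648) = √(0 - 290648) = √(-290648) = 2*I*√72662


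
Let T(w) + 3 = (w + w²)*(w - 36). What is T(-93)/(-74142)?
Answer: 367909/24714 ≈ 14.887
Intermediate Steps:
T(w) = -3 + (-36 + w)*(w + w²) (T(w) = -3 + (w + w²)*(w - 36) = -3 + (w + w²)*(-36 + w) = -3 + (-36 + w)*(w + w²))
T(-93)/(-74142) = (-3 + (-93)³ - 36*(-93) - 35*(-93)²)/(-74142) = (-3 - 804357 + 3348 - 35*8649)*(-1/74142) = (-3 - 804357 + 3348 - 302715)*(-1/74142) = -1103727*(-1/74142) = 367909/24714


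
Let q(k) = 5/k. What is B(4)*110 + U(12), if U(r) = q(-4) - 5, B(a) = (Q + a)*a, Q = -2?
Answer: 3495/4 ≈ 873.75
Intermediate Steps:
B(a) = a*(-2 + a) (B(a) = (-2 + a)*a = a*(-2 + a))
U(r) = -25/4 (U(r) = 5/(-4) - 5 = 5*(-¼) - 5 = -5/4 - 5 = -25/4)
B(4)*110 + U(12) = (4*(-2 + 4))*110 - 25/4 = (4*2)*110 - 25/4 = 8*110 - 25/4 = 880 - 25/4 = 3495/4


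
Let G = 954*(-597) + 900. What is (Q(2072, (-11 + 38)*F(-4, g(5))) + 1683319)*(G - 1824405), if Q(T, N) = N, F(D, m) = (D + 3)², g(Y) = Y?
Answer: -4028319361878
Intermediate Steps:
F(D, m) = (3 + D)²
G = -568638 (G = -569538 + 900 = -568638)
(Q(2072, (-11 + 38)*F(-4, g(5))) + 1683319)*(G - 1824405) = ((-11 + 38)*(3 - 4)² + 1683319)*(-568638 - 1824405) = (27*(-1)² + 1683319)*(-2393043) = (27*1 + 1683319)*(-2393043) = (27 + 1683319)*(-2393043) = 1683346*(-2393043) = -4028319361878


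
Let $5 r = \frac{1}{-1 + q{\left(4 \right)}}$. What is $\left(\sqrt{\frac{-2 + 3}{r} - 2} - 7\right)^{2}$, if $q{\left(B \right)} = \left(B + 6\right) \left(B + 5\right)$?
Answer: $\left(7 - \sqrt{443}\right)^{2} \approx 197.33$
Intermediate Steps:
$q{\left(B \right)} = \left(5 + B\right) \left(6 + B\right)$ ($q{\left(B \right)} = \left(6 + B\right) \left(5 + B\right) = \left(5 + B\right) \left(6 + B\right)$)
$r = \frac{1}{445}$ ($r = \frac{1}{5 \left(-1 + \left(30 + 4^{2} + 11 \cdot 4\right)\right)} = \frac{1}{5 \left(-1 + \left(30 + 16 + 44\right)\right)} = \frac{1}{5 \left(-1 + 90\right)} = \frac{1}{5 \cdot 89} = \frac{1}{5} \cdot \frac{1}{89} = \frac{1}{445} \approx 0.0022472$)
$\left(\sqrt{\frac{-2 + 3}{r} - 2} - 7\right)^{2} = \left(\sqrt{\left(-2 + 3\right) \frac{1}{\frac{1}{445}} - 2} - 7\right)^{2} = \left(\sqrt{1 \cdot 445 - 2} - 7\right)^{2} = \left(\sqrt{445 - 2} - 7\right)^{2} = \left(\sqrt{443} - 7\right)^{2} = \left(-7 + \sqrt{443}\right)^{2}$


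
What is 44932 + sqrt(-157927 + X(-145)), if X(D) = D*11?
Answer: 44932 + I*sqrt(159522) ≈ 44932.0 + 399.4*I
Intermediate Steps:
X(D) = 11*D
44932 + sqrt(-157927 + X(-145)) = 44932 + sqrt(-157927 + 11*(-145)) = 44932 + sqrt(-157927 - 1595) = 44932 + sqrt(-159522) = 44932 + I*sqrt(159522)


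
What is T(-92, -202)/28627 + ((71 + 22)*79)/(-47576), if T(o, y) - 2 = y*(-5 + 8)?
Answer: -239058473/1361958152 ≈ -0.17553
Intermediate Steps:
T(o, y) = 2 + 3*y (T(o, y) = 2 + y*(-5 + 8) = 2 + y*3 = 2 + 3*y)
T(-92, -202)/28627 + ((71 + 22)*79)/(-47576) = (2 + 3*(-202))/28627 + ((71 + 22)*79)/(-47576) = (2 - 606)*(1/28627) + (93*79)*(-1/47576) = -604*1/28627 + 7347*(-1/47576) = -604/28627 - 7347/47576 = -239058473/1361958152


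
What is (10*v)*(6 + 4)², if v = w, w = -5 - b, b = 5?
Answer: -10000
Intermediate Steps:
w = -10 (w = -5 - 1*5 = -5 - 5 = -10)
v = -10
(10*v)*(6 + 4)² = (10*(-10))*(6 + 4)² = -100*10² = -100*100 = -10000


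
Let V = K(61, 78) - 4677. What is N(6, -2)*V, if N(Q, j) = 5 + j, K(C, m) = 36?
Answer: -13923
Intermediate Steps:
V = -4641 (V = 36 - 4677 = -4641)
N(6, -2)*V = (5 - 2)*(-4641) = 3*(-4641) = -13923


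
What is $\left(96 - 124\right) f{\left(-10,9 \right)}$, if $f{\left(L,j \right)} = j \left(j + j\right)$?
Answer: $-4536$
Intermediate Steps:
$f{\left(L,j \right)} = 2 j^{2}$ ($f{\left(L,j \right)} = j 2 j = 2 j^{2}$)
$\left(96 - 124\right) f{\left(-10,9 \right)} = \left(96 - 124\right) 2 \cdot 9^{2} = - 28 \cdot 2 \cdot 81 = \left(-28\right) 162 = -4536$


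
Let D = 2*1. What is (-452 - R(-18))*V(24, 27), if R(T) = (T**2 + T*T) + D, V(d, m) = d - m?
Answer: 3306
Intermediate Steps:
D = 2
R(T) = 2 + 2*T**2 (R(T) = (T**2 + T*T) + 2 = (T**2 + T**2) + 2 = 2*T**2 + 2 = 2 + 2*T**2)
(-452 - R(-18))*V(24, 27) = (-452 - (2 + 2*(-18)**2))*(24 - 1*27) = (-452 - (2 + 2*324))*(24 - 27) = (-452 - (2 + 648))*(-3) = (-452 - 1*650)*(-3) = (-452 - 650)*(-3) = -1102*(-3) = 3306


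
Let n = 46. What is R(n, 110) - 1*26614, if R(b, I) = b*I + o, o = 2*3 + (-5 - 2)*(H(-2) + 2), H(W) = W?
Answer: -21548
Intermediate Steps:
o = 6 (o = 2*3 + (-5 - 2)*(-2 + 2) = 6 - 7*0 = 6 + 0 = 6)
R(b, I) = 6 + I*b (R(b, I) = b*I + 6 = I*b + 6 = 6 + I*b)
R(n, 110) - 1*26614 = (6 + 110*46) - 1*26614 = (6 + 5060) - 26614 = 5066 - 26614 = -21548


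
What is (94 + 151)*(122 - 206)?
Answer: -20580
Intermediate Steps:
(94 + 151)*(122 - 206) = 245*(-84) = -20580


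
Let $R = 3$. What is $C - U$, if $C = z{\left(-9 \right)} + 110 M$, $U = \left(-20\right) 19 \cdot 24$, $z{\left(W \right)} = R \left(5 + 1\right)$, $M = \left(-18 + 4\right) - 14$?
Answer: $6058$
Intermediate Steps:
$M = -28$ ($M = -14 - 14 = -28$)
$z{\left(W \right)} = 18$ ($z{\left(W \right)} = 3 \left(5 + 1\right) = 3 \cdot 6 = 18$)
$U = -9120$ ($U = \left(-380\right) 24 = -9120$)
$C = -3062$ ($C = 18 + 110 \left(-28\right) = 18 - 3080 = -3062$)
$C - U = -3062 - -9120 = -3062 + 9120 = 6058$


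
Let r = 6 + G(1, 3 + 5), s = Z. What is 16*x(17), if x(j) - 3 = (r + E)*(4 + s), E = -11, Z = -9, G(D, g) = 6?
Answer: -32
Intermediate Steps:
s = -9
r = 12 (r = 6 + 6 = 12)
x(j) = -2 (x(j) = 3 + (12 - 11)*(4 - 9) = 3 + 1*(-5) = 3 - 5 = -2)
16*x(17) = 16*(-2) = -32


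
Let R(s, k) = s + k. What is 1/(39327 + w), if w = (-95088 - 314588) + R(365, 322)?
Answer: -1/369662 ≈ -2.7052e-6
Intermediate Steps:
R(s, k) = k + s
w = -408989 (w = (-95088 - 314588) + (322 + 365) = -409676 + 687 = -408989)
1/(39327 + w) = 1/(39327 - 408989) = 1/(-369662) = -1/369662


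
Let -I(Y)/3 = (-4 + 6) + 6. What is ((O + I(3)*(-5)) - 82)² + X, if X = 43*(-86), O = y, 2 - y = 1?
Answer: -2177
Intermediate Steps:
I(Y) = -24 (I(Y) = -3*((-4 + 6) + 6) = -3*(2 + 6) = -3*8 = -24)
y = 1 (y = 2 - 1*1 = 2 - 1 = 1)
O = 1
X = -3698
((O + I(3)*(-5)) - 82)² + X = ((1 - 24*(-5)) - 82)² - 3698 = ((1 + 120) - 82)² - 3698 = (121 - 82)² - 3698 = 39² - 3698 = 1521 - 3698 = -2177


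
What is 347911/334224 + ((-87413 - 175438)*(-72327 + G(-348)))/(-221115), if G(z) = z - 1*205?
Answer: -426834143979757/4926795984 ≈ -86635.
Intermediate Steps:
G(z) = -205 + z (G(z) = z - 205 = -205 + z)
347911/334224 + ((-87413 - 175438)*(-72327 + G(-348)))/(-221115) = 347911/334224 + ((-87413 - 175438)*(-72327 + (-205 - 348)))/(-221115) = 347911*(1/334224) - 262851*(-72327 - 553)*(-1/221115) = 347911/334224 - 262851*(-72880)*(-1/221115) = 347911/334224 + 19156580880*(-1/221115) = 347911/334224 - 1277105392/14741 = -426834143979757/4926795984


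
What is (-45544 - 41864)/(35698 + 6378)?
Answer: -21852/10519 ≈ -2.0774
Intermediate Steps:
(-45544 - 41864)/(35698 + 6378) = -87408/42076 = -87408*1/42076 = -21852/10519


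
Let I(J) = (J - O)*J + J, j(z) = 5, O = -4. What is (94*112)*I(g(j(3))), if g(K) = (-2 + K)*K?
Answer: 3158400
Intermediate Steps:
g(K) = K*(-2 + K)
I(J) = J + J*(4 + J) (I(J) = (J - 1*(-4))*J + J = (J + 4)*J + J = (4 + J)*J + J = J*(4 + J) + J = J + J*(4 + J))
(94*112)*I(g(j(3))) = (94*112)*((5*(-2 + 5))*(5 + 5*(-2 + 5))) = 10528*((5*3)*(5 + 5*3)) = 10528*(15*(5 + 15)) = 10528*(15*20) = 10528*300 = 3158400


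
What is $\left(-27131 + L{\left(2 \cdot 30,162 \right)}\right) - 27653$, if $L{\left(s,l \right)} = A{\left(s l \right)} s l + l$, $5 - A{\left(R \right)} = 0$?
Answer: $-6022$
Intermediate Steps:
$A{\left(R \right)} = 5$ ($A{\left(R \right)} = 5 - 0 = 5 + 0 = 5$)
$L{\left(s,l \right)} = l + 5 l s$ ($L{\left(s,l \right)} = 5 s l + l = 5 l s + l = l + 5 l s$)
$\left(-27131 + L{\left(2 \cdot 30,162 \right)}\right) - 27653 = \left(-27131 + 162 \left(1 + 5 \cdot 2 \cdot 30\right)\right) - 27653 = \left(-27131 + 162 \left(1 + 5 \cdot 60\right)\right) - 27653 = \left(-27131 + 162 \left(1 + 300\right)\right) - 27653 = \left(-27131 + 162 \cdot 301\right) - 27653 = \left(-27131 + 48762\right) - 27653 = 21631 - 27653 = -6022$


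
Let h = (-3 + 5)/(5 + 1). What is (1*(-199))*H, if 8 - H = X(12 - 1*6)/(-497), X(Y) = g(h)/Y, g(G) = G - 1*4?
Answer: -14239843/8946 ≈ -1591.8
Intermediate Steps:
h = ⅓ (h = 2/6 = 2*(⅙) = ⅓ ≈ 0.33333)
g(G) = -4 + G (g(G) = G - 4 = -4 + G)
X(Y) = -11/(3*Y) (X(Y) = (-4 + ⅓)/Y = -11/(3*Y))
H = 71557/8946 (H = 8 - (-11/(3*(12 - 1*6)))/(-497) = 8 - (-11/(3*(12 - 6)))*(-1)/497 = 8 - (-11/3/6)*(-1)/497 = 8 - (-11/3*⅙)*(-1)/497 = 8 - (-11)*(-1)/(18*497) = 8 - 1*11/8946 = 8 - 11/8946 = 71557/8946 ≈ 7.9988)
(1*(-199))*H = (1*(-199))*(71557/8946) = -199*71557/8946 = -14239843/8946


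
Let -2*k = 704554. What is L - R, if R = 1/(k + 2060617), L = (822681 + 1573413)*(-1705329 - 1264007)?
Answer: -12154511395260490561/1708340 ≈ -7.1148e+12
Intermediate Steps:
k = -352277 (k = -1/2*704554 = -352277)
L = -7114808173584 (L = 2396094*(-2969336) = -7114808173584)
R = 1/1708340 (R = 1/(-352277 + 2060617) = 1/1708340 ≈ 5.8536e-7)
L - R = -7114808173584 - 1*1/1708340 = -7114808173584 - 1/1708340 = -12154511395260490561/1708340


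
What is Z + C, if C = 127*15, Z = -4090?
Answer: -2185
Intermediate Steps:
C = 1905
Z + C = -4090 + 1905 = -2185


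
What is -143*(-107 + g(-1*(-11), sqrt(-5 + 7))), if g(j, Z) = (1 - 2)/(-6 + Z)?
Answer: 259688/17 - 143*sqrt(2)/34 ≈ 15270.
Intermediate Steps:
g(j, Z) = -1/(-6 + Z)
-143*(-107 + g(-1*(-11), sqrt(-5 + 7))) = -143*(-107 - 1/(-6 + sqrt(-5 + 7))) = -143*(-107 - 1/(-6 + sqrt(2))) = 15301 + 143/(-6 + sqrt(2))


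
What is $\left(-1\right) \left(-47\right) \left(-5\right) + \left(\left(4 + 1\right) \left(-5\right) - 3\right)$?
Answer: $-263$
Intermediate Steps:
$\left(-1\right) \left(-47\right) \left(-5\right) + \left(\left(4 + 1\right) \left(-5\right) - 3\right) = 47 \left(-5\right) + \left(5 \left(-5\right) - 3\right) = -235 - 28 = -263$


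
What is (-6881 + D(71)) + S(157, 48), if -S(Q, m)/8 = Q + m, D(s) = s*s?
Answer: -3480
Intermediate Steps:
D(s) = s²
S(Q, m) = -8*Q - 8*m (S(Q, m) = -8*(Q + m) = -8*Q - 8*m)
(-6881 + D(71)) + S(157, 48) = (-6881 + 71²) + (-8*157 - 8*48) = (-6881 + 5041) + (-1256 - 384) = -1840 - 1640 = -3480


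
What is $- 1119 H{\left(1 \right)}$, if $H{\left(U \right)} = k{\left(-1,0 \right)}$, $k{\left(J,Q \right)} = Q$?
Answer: $0$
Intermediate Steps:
$H{\left(U \right)} = 0$
$- 1119 H{\left(1 \right)} = - 1119 \cdot 0 = \left(-1\right) 0 = 0$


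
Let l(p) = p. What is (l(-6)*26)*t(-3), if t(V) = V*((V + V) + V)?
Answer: -4212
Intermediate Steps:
t(V) = 3*V**2 (t(V) = V*(2*V + V) = V*(3*V) = 3*V**2)
(l(-6)*26)*t(-3) = (-6*26)*(3*(-3)**2) = -468*9 = -156*27 = -4212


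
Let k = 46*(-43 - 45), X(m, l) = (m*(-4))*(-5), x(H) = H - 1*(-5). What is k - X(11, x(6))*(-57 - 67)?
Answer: 23232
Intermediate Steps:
x(H) = 5 + H (x(H) = H + 5 = 5 + H)
X(m, l) = 20*m (X(m, l) = -4*m*(-5) = 20*m)
k = -4048 (k = 46*(-88) = -4048)
k - X(11, x(6))*(-57 - 67) = -4048 - 20*11*(-57 - 67) = -4048 - 220*(-124) = -4048 - 1*(-27280) = -4048 + 27280 = 23232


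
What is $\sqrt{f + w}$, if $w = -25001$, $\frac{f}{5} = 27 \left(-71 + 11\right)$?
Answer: $i \sqrt{33101} \approx 181.94 i$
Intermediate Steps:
$f = -8100$ ($f = 5 \cdot 27 \left(-71 + 11\right) = 5 \cdot 27 \left(-60\right) = 5 \left(-1620\right) = -8100$)
$\sqrt{f + w} = \sqrt{-8100 - 25001} = \sqrt{-33101} = i \sqrt{33101}$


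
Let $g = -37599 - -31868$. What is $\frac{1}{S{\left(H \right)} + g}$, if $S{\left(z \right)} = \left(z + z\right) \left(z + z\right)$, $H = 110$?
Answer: $\frac{1}{42669} \approx 2.3436 \cdot 10^{-5}$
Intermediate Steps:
$g = -5731$ ($g = -37599 + 31868 = -5731$)
$S{\left(z \right)} = 4 z^{2}$ ($S{\left(z \right)} = 2 z 2 z = 4 z^{2}$)
$\frac{1}{S{\left(H \right)} + g} = \frac{1}{4 \cdot 110^{2} - 5731} = \frac{1}{4 \cdot 12100 - 5731} = \frac{1}{48400 - 5731} = \frac{1}{42669}$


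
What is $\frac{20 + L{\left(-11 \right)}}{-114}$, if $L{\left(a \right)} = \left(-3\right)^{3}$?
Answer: $\frac{7}{114} \approx 0.061404$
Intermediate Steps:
$L{\left(a \right)} = -27$
$\frac{20 + L{\left(-11 \right)}}{-114} = \frac{20 - 27}{-114} = \left(- \frac{1}{114}\right) \left(-7\right) = \frac{7}{114}$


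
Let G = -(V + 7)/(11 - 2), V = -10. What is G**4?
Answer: 1/81 ≈ 0.012346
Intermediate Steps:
G = 1/3 (G = -(-10 + 7)/(11 - 2) = -(-3)/9 = -1*(-1/3) = 1/3 ≈ 0.33333)
G**4 = (1/3)**4 = 1/81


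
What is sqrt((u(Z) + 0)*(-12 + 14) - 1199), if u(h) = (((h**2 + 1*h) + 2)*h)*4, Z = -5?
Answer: 3*I*sqrt(231) ≈ 45.596*I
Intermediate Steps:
u(h) = 4*h*(2 + h + h**2) (u(h) = (((h**2 + h) + 2)*h)*4 = (((h + h**2) + 2)*h)*4 = ((2 + h + h**2)*h)*4 = (h*(2 + h + h**2))*4 = 4*h*(2 + h + h**2))
sqrt((u(Z) + 0)*(-12 + 14) - 1199) = sqrt((4*(-5)*(2 - 5 + (-5)**2) + 0)*(-12 + 14) - 1199) = sqrt((4*(-5)*(2 - 5 + 25) + 0)*2 - 1199) = sqrt((4*(-5)*22 + 0)*2 - 1199) = sqrt((-440 + 0)*2 - 1199) = sqrt(-440*2 - 1199) = sqrt(-880 - 1199) = sqrt(-2079) = 3*I*sqrt(231)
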